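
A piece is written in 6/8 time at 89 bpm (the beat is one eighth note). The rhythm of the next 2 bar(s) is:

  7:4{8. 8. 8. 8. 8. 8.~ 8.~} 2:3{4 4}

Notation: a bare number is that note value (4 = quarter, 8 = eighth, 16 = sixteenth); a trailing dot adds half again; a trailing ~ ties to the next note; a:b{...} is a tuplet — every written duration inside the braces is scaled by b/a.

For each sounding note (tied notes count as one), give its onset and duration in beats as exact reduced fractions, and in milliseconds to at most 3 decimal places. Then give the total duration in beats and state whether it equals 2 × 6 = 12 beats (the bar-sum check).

1) 0.0ms=0b +577.849ms=6/7b
2) 577.849ms=6/7b +577.849ms=6/7b
3) 1155.698ms=12/7b +577.849ms=6/7b
4) 1733.547ms=18/7b +577.849ms=6/7b
5) 2311.396ms=24/7b +577.849ms=6/7b
6) 2889.246ms=30/7b +3178.17ms=33/7b
7) 6067.416ms=9b +2022.472ms=3b
Σ=12b of 12 (89bpm 6/8) — PASS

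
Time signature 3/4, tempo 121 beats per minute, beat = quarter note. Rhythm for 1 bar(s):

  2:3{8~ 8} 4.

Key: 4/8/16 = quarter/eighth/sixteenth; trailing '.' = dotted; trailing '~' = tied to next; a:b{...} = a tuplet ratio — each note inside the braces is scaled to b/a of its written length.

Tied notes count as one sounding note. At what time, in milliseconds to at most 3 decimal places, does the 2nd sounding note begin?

1. 0.0ms @ 0 + 743.802ms (3/2)
2. 743.802ms @ 3/2 + 743.802ms (3/2)

note 2 onset = 3/2b = 743.802ms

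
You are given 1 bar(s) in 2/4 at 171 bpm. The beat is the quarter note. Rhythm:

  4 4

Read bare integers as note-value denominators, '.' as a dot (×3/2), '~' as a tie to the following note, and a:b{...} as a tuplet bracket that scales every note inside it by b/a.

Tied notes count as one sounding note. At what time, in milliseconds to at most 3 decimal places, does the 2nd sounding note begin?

note 2 onset = 1b = 350.877ms

1. 0.0ms @ 0 + 350.877ms (1)
2. 350.877ms @ 1 + 350.877ms (1)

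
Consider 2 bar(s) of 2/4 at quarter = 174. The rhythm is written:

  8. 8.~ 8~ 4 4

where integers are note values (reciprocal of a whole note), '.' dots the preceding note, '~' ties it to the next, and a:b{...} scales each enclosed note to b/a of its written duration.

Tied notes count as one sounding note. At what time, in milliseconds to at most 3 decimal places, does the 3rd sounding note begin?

1. 0.0ms @ 0 + 258.621ms (3/4)
2. 258.621ms @ 3/4 + 775.862ms (9/4)
3. 1034.483ms @ 3 + 344.828ms (1)

note 3 onset = 3b = 1034.483ms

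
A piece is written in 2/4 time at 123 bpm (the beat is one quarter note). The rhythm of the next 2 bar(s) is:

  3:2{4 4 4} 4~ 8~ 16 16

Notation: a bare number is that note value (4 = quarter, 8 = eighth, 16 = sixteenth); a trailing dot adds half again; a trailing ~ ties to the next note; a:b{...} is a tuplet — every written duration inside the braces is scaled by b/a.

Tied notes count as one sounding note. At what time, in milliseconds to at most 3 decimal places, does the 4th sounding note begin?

note 4 onset = 2b = 975.61ms

1. 0.0ms @ 0 + 325.203ms (2/3)
2. 325.203ms @ 2/3 + 325.203ms (2/3)
3. 650.407ms @ 4/3 + 325.203ms (2/3)
4. 975.61ms @ 2 + 853.659ms (7/4)
5. 1829.268ms @ 15/4 + 121.951ms (1/4)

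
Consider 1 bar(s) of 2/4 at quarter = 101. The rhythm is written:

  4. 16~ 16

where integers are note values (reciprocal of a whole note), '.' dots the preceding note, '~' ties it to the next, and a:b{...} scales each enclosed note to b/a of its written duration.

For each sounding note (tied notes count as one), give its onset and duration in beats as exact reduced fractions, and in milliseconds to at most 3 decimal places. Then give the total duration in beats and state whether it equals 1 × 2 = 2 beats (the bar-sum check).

1) 0.0ms=0b +891.089ms=3/2b
2) 891.089ms=3/2b +297.03ms=1/2b
Σ=2b of 2 (101bpm 2/4) — PASS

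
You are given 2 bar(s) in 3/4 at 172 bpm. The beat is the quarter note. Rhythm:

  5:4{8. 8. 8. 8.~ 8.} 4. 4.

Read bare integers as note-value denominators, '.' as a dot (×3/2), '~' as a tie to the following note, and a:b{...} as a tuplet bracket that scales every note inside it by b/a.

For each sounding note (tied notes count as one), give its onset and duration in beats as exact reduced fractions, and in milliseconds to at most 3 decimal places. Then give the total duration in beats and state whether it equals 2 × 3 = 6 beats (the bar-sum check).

1) 0.0ms=0b +209.302ms=3/5b
2) 209.302ms=3/5b +209.302ms=3/5b
3) 418.605ms=6/5b +209.302ms=3/5b
4) 627.907ms=9/5b +418.605ms=6/5b
5) 1046.512ms=3b +523.256ms=3/2b
6) 1569.767ms=9/2b +523.256ms=3/2b
Σ=6b of 6 (172bpm 3/4) — PASS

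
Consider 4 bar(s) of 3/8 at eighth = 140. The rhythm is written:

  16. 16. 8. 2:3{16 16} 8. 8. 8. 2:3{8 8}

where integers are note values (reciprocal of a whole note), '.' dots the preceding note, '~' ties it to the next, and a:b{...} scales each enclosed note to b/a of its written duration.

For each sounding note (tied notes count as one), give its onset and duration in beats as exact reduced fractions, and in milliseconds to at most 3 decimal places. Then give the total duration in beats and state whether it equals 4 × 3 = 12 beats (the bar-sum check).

1) 0.0ms=0b +321.429ms=3/4b
2) 321.429ms=3/4b +321.429ms=3/4b
3) 642.857ms=3/2b +642.857ms=3/2b
4) 1285.714ms=3b +321.429ms=3/4b
5) 1607.143ms=15/4b +321.429ms=3/4b
6) 1928.571ms=9/2b +642.857ms=3/2b
7) 2571.429ms=6b +642.857ms=3/2b
8) 3214.286ms=15/2b +642.857ms=3/2b
9) 3857.143ms=9b +642.857ms=3/2b
10) 4500.0ms=21/2b +642.857ms=3/2b
Σ=12b of 12 (140bpm 3/8) — PASS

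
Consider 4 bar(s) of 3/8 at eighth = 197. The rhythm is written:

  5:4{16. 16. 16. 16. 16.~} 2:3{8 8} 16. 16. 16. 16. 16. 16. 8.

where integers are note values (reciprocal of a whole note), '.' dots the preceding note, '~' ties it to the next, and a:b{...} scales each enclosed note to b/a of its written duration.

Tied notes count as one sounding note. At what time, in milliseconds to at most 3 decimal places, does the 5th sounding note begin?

1. 0.0ms @ 0 + 182.741ms (3/5)
2. 182.741ms @ 3/5 + 182.741ms (3/5)
3. 365.482ms @ 6/5 + 182.741ms (3/5)
4. 548.223ms @ 9/5 + 182.741ms (3/5)
5. 730.964ms @ 12/5 + 639.594ms (21/10)
6. 1370.558ms @ 9/2 + 456.853ms (3/2)
7. 1827.411ms @ 6 + 228.426ms (3/4)
8. 2055.838ms @ 27/4 + 228.426ms (3/4)
9. 2284.264ms @ 15/2 + 228.426ms (3/4)
10. 2512.69ms @ 33/4 + 228.426ms (3/4)
11. 2741.117ms @ 9 + 228.426ms (3/4)
12. 2969.543ms @ 39/4 + 228.426ms (3/4)
13. 3197.97ms @ 21/2 + 456.853ms (3/2)

note 5 onset = 12/5b = 730.964ms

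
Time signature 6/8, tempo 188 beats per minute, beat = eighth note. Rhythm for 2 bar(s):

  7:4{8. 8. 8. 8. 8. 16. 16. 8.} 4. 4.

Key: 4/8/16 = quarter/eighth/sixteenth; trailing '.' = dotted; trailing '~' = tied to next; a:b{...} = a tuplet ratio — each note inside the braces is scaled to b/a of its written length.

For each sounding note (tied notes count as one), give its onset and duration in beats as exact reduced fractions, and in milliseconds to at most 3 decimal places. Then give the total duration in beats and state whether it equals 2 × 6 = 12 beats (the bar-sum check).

1) 0.0ms=0b +273.556ms=6/7b
2) 273.556ms=6/7b +273.556ms=6/7b
3) 547.112ms=12/7b +273.556ms=6/7b
4) 820.669ms=18/7b +273.556ms=6/7b
5) 1094.225ms=24/7b +273.556ms=6/7b
6) 1367.781ms=30/7b +136.778ms=3/7b
7) 1504.559ms=33/7b +136.778ms=3/7b
8) 1641.337ms=36/7b +273.556ms=6/7b
9) 1914.894ms=6b +957.447ms=3b
10) 2872.34ms=9b +957.447ms=3b
Σ=12b of 12 (188bpm 6/8) — PASS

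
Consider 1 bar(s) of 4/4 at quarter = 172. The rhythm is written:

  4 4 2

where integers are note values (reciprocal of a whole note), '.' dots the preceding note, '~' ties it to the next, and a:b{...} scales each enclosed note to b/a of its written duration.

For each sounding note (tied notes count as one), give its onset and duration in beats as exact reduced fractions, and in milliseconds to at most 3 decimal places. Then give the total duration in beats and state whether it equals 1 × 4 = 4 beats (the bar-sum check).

1) 0.0ms=0b +348.837ms=1b
2) 348.837ms=1b +348.837ms=1b
3) 697.674ms=2b +697.674ms=2b
Σ=4b of 4 (172bpm 4/4) — PASS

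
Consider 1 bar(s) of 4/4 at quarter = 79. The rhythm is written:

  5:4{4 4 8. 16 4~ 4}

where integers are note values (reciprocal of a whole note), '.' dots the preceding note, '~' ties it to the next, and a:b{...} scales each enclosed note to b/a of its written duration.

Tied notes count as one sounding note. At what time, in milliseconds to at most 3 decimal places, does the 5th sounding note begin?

1. 0.0ms @ 0 + 607.595ms (4/5)
2. 607.595ms @ 4/5 + 607.595ms (4/5)
3. 1215.19ms @ 8/5 + 455.696ms (3/5)
4. 1670.886ms @ 11/5 + 151.899ms (1/5)
5. 1822.785ms @ 12/5 + 1215.19ms (8/5)

note 5 onset = 12/5b = 1822.785ms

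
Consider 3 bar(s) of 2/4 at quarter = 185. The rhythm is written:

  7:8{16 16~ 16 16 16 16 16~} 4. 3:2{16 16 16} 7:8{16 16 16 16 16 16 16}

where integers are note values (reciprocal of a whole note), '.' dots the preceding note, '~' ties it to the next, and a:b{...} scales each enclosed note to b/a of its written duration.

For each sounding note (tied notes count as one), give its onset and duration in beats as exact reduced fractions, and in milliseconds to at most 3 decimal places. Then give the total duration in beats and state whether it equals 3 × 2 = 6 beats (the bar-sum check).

1) 0.0ms=0b +92.664ms=2/7b
2) 92.664ms=2/7b +185.328ms=4/7b
3) 277.992ms=6/7b +92.664ms=2/7b
4) 370.656ms=8/7b +92.664ms=2/7b
5) 463.32ms=10/7b +92.664ms=2/7b
6) 555.985ms=12/7b +579.151ms=25/14b
7) 1135.135ms=7/2b +54.054ms=1/6b
8) 1189.189ms=11/3b +54.054ms=1/6b
9) 1243.243ms=23/6b +54.054ms=1/6b
10) 1297.297ms=4b +92.664ms=2/7b
11) 1389.961ms=30/7b +92.664ms=2/7b
12) 1482.625ms=32/7b +92.664ms=2/7b
13) 1575.29ms=34/7b +92.664ms=2/7b
14) 1667.954ms=36/7b +92.664ms=2/7b
15) 1760.618ms=38/7b +92.664ms=2/7b
16) 1853.282ms=40/7b +92.664ms=2/7b
Σ=6b of 6 (185bpm 2/4) — PASS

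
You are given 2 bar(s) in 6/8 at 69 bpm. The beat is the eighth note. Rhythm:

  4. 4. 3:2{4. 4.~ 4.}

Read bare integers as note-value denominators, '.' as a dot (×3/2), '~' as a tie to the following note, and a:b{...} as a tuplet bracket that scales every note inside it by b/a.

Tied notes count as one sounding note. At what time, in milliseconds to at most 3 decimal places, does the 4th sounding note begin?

1. 0.0ms @ 0 + 2608.696ms (3)
2. 2608.696ms @ 3 + 2608.696ms (3)
3. 5217.391ms @ 6 + 1739.13ms (2)
4. 6956.522ms @ 8 + 3478.261ms (4)

note 4 onset = 8b = 6956.522ms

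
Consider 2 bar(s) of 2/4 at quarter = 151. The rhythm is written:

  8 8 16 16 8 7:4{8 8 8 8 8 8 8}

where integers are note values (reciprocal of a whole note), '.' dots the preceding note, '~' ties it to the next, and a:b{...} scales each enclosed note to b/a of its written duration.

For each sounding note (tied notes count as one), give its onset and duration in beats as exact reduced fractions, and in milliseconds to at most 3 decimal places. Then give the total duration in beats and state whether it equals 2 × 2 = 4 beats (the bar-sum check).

1) 0.0ms=0b +198.675ms=1/2b
2) 198.675ms=1/2b +198.675ms=1/2b
3) 397.351ms=1b +99.338ms=1/4b
4) 496.689ms=5/4b +99.338ms=1/4b
5) 596.026ms=3/2b +198.675ms=1/2b
6) 794.702ms=2b +113.529ms=2/7b
7) 908.231ms=16/7b +113.529ms=2/7b
8) 1021.76ms=18/7b +113.529ms=2/7b
9) 1135.289ms=20/7b +113.529ms=2/7b
10) 1248.817ms=22/7b +113.529ms=2/7b
11) 1362.346ms=24/7b +113.529ms=2/7b
12) 1475.875ms=26/7b +113.529ms=2/7b
Σ=4b of 4 (151bpm 2/4) — PASS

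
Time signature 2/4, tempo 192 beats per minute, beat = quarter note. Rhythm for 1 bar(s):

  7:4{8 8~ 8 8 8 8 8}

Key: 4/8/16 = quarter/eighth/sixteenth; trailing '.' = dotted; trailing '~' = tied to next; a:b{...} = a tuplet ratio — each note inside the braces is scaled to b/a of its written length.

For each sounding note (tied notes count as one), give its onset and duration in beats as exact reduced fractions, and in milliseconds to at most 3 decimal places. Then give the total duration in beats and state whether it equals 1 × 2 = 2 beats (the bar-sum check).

1) 0.0ms=0b +89.286ms=2/7b
2) 89.286ms=2/7b +178.571ms=4/7b
3) 267.857ms=6/7b +89.286ms=2/7b
4) 357.143ms=8/7b +89.286ms=2/7b
5) 446.429ms=10/7b +89.286ms=2/7b
6) 535.714ms=12/7b +89.286ms=2/7b
Σ=2b of 2 (192bpm 2/4) — PASS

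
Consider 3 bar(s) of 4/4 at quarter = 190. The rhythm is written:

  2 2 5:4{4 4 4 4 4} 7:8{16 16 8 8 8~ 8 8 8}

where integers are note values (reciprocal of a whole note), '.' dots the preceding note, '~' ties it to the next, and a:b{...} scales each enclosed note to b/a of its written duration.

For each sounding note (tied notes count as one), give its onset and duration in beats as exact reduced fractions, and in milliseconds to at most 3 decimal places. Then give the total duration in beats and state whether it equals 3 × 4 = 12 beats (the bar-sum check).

1) 0.0ms=0b +631.579ms=2b
2) 631.579ms=2b +631.579ms=2b
3) 1263.158ms=4b +252.632ms=4/5b
4) 1515.789ms=24/5b +252.632ms=4/5b
5) 1768.421ms=28/5b +252.632ms=4/5b
6) 2021.053ms=32/5b +252.632ms=4/5b
7) 2273.684ms=36/5b +252.632ms=4/5b
8) 2526.316ms=8b +90.226ms=2/7b
9) 2616.541ms=58/7b +90.226ms=2/7b
10) 2706.767ms=60/7b +180.451ms=4/7b
11) 2887.218ms=64/7b +180.451ms=4/7b
12) 3067.669ms=68/7b +360.902ms=8/7b
13) 3428.571ms=76/7b +180.451ms=4/7b
14) 3609.023ms=80/7b +180.451ms=4/7b
Σ=12b of 12 (190bpm 4/4) — PASS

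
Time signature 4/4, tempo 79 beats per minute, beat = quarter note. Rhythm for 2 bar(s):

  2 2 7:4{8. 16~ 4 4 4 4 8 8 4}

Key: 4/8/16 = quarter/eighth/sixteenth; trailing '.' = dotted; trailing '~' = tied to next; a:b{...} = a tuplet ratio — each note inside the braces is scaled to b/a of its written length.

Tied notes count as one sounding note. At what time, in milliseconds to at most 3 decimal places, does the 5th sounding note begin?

1. 0.0ms @ 0 + 1518.987ms (2)
2. 1518.987ms @ 2 + 1518.987ms (2)
3. 3037.975ms @ 4 + 325.497ms (3/7)
4. 3363.472ms @ 31/7 + 542.495ms (5/7)
5. 3905.967ms @ 36/7 + 433.996ms (4/7)
6. 4339.964ms @ 40/7 + 433.996ms (4/7)
7. 4773.96ms @ 44/7 + 433.996ms (4/7)
8. 5207.957ms @ 48/7 + 216.998ms (2/7)
9. 5424.955ms @ 50/7 + 216.998ms (2/7)
10. 5641.953ms @ 52/7 + 433.996ms (4/7)

note 5 onset = 36/7b = 3905.967ms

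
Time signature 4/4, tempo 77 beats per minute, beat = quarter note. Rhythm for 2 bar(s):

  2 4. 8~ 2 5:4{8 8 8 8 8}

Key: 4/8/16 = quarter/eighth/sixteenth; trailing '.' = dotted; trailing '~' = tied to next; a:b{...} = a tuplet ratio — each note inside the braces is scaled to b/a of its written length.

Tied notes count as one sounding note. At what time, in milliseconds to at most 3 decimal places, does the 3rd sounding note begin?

1. 0.0ms @ 0 + 1558.442ms (2)
2. 1558.442ms @ 2 + 1168.831ms (3/2)
3. 2727.273ms @ 7/2 + 1948.052ms (5/2)
4. 4675.325ms @ 6 + 311.688ms (2/5)
5. 4987.013ms @ 32/5 + 311.688ms (2/5)
6. 5298.701ms @ 34/5 + 311.688ms (2/5)
7. 5610.39ms @ 36/5 + 311.688ms (2/5)
8. 5922.078ms @ 38/5 + 311.688ms (2/5)

note 3 onset = 7/2b = 2727.273ms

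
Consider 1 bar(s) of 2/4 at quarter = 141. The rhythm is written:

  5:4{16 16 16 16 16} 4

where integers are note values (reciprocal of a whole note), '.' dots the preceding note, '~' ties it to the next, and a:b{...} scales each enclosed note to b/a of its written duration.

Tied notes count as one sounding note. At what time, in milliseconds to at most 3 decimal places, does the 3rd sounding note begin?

1. 0.0ms @ 0 + 85.106ms (1/5)
2. 85.106ms @ 1/5 + 85.106ms (1/5)
3. 170.213ms @ 2/5 + 85.106ms (1/5)
4. 255.319ms @ 3/5 + 85.106ms (1/5)
5. 340.426ms @ 4/5 + 85.106ms (1/5)
6. 425.532ms @ 1 + 425.532ms (1)

note 3 onset = 2/5b = 170.213ms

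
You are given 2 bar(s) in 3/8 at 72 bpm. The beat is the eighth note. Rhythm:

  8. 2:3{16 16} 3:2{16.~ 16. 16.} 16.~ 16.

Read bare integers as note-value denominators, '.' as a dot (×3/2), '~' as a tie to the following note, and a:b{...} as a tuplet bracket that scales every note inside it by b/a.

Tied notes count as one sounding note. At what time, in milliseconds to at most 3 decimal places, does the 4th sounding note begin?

1. 0.0ms @ 0 + 1250.0ms (3/2)
2. 1250.0ms @ 3/2 + 625.0ms (3/4)
3. 1875.0ms @ 9/4 + 625.0ms (3/4)
4. 2500.0ms @ 3 + 833.333ms (1)
5. 3333.333ms @ 4 + 416.667ms (1/2)
6. 3750.0ms @ 9/2 + 1250.0ms (3/2)

note 4 onset = 3b = 2500.0ms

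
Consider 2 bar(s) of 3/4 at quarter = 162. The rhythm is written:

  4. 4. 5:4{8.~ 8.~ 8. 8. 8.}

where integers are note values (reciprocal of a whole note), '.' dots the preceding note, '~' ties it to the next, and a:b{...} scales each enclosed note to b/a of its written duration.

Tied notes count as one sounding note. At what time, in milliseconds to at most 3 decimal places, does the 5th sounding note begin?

1. 0.0ms @ 0 + 555.556ms (3/2)
2. 555.556ms @ 3/2 + 555.556ms (3/2)
3. 1111.111ms @ 3 + 666.667ms (9/5)
4. 1777.778ms @ 24/5 + 222.222ms (3/5)
5. 2000.0ms @ 27/5 + 222.222ms (3/5)

note 5 onset = 27/5b = 2000.0ms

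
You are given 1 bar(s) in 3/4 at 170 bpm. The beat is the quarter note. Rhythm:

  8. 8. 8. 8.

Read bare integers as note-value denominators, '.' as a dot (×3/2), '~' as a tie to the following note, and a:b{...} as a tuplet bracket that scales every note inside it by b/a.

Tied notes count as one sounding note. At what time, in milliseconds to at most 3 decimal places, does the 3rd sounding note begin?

note 3 onset = 3/2b = 529.412ms

1. 0.0ms @ 0 + 264.706ms (3/4)
2. 264.706ms @ 3/4 + 264.706ms (3/4)
3. 529.412ms @ 3/2 + 264.706ms (3/4)
4. 794.118ms @ 9/4 + 264.706ms (3/4)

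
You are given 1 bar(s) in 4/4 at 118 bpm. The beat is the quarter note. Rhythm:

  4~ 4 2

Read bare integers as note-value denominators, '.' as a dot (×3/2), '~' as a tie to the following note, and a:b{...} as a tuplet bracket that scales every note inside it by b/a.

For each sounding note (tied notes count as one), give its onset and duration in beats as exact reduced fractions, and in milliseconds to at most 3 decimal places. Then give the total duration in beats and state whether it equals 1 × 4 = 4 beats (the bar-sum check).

1) 0.0ms=0b +1016.949ms=2b
2) 1016.949ms=2b +1016.949ms=2b
Σ=4b of 4 (118bpm 4/4) — PASS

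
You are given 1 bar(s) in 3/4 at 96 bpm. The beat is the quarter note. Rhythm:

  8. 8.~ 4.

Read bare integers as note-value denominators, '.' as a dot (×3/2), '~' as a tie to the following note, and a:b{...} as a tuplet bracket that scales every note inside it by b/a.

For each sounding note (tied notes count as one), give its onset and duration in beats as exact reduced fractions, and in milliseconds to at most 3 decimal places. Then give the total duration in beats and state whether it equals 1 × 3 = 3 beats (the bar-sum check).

1) 0.0ms=0b +468.75ms=3/4b
2) 468.75ms=3/4b +1406.25ms=9/4b
Σ=3b of 3 (96bpm 3/4) — PASS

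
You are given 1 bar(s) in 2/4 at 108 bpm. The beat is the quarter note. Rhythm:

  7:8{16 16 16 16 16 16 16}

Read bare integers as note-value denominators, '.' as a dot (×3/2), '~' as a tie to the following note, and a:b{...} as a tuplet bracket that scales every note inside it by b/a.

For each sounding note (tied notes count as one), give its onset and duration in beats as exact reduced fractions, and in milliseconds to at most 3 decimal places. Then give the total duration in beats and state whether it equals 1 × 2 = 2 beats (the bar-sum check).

1) 0.0ms=0b +158.73ms=2/7b
2) 158.73ms=2/7b +158.73ms=2/7b
3) 317.46ms=4/7b +158.73ms=2/7b
4) 476.19ms=6/7b +158.73ms=2/7b
5) 634.921ms=8/7b +158.73ms=2/7b
6) 793.651ms=10/7b +158.73ms=2/7b
7) 952.381ms=12/7b +158.73ms=2/7b
Σ=2b of 2 (108bpm 2/4) — PASS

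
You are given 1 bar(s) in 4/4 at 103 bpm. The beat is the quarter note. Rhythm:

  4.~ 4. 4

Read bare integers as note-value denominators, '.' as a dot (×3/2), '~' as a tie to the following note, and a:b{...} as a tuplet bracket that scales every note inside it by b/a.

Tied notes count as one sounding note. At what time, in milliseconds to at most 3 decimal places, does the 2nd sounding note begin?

1. 0.0ms @ 0 + 1747.573ms (3)
2. 1747.573ms @ 3 + 582.524ms (1)

note 2 onset = 3b = 1747.573ms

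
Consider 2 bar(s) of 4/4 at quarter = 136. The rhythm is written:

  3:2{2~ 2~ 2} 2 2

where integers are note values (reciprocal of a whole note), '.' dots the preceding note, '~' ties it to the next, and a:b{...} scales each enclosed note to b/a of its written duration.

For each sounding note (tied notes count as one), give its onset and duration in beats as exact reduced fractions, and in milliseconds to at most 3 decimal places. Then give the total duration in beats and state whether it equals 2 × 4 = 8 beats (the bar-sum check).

1) 0.0ms=0b +1764.706ms=4b
2) 1764.706ms=4b +882.353ms=2b
3) 2647.059ms=6b +882.353ms=2b
Σ=8b of 8 (136bpm 4/4) — PASS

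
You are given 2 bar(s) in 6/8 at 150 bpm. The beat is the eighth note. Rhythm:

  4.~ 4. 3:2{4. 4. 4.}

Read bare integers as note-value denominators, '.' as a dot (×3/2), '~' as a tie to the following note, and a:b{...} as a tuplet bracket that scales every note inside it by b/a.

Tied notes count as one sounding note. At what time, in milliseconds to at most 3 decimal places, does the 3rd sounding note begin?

1. 0.0ms @ 0 + 2400.0ms (6)
2. 2400.0ms @ 6 + 800.0ms (2)
3. 3200.0ms @ 8 + 800.0ms (2)
4. 4000.0ms @ 10 + 800.0ms (2)

note 3 onset = 8b = 3200.0ms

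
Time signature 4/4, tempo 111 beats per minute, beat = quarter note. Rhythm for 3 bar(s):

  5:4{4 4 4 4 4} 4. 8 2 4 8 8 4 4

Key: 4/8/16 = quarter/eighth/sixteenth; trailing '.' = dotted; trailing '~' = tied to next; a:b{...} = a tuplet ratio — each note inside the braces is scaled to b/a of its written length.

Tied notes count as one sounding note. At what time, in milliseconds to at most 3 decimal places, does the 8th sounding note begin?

note 8 onset = 6b = 3243.243ms

1. 0.0ms @ 0 + 432.432ms (4/5)
2. 432.432ms @ 4/5 + 432.432ms (4/5)
3. 864.865ms @ 8/5 + 432.432ms (4/5)
4. 1297.297ms @ 12/5 + 432.432ms (4/5)
5. 1729.73ms @ 16/5 + 432.432ms (4/5)
6. 2162.162ms @ 4 + 810.811ms (3/2)
7. 2972.973ms @ 11/2 + 270.27ms (1/2)
8. 3243.243ms @ 6 + 1081.081ms (2)
9. 4324.324ms @ 8 + 540.541ms (1)
10. 4864.865ms @ 9 + 270.27ms (1/2)
11. 5135.135ms @ 19/2 + 270.27ms (1/2)
12. 5405.405ms @ 10 + 540.541ms (1)
13. 5945.946ms @ 11 + 540.541ms (1)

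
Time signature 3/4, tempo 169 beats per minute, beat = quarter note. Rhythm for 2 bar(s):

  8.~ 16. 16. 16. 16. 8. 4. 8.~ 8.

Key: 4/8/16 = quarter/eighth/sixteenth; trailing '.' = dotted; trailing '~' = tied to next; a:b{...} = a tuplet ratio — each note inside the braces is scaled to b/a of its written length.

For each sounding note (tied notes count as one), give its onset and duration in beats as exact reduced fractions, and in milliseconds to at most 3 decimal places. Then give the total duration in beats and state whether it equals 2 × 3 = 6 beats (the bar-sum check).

1) 0.0ms=0b +399.408ms=9/8b
2) 399.408ms=9/8b +133.136ms=3/8b
3) 532.544ms=3/2b +133.136ms=3/8b
4) 665.68ms=15/8b +133.136ms=3/8b
5) 798.817ms=9/4b +266.272ms=3/4b
6) 1065.089ms=3b +532.544ms=3/2b
7) 1597.633ms=9/2b +532.544ms=3/2b
Σ=6b of 6 (169bpm 3/4) — PASS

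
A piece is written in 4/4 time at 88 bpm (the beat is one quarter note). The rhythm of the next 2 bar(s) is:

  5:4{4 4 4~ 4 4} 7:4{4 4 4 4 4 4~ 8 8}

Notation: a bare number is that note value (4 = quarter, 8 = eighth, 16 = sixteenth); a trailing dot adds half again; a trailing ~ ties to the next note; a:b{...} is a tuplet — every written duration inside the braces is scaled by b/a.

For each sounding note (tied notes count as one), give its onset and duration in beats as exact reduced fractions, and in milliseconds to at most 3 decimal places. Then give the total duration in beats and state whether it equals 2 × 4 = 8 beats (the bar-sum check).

1) 0.0ms=0b +545.455ms=4/5b
2) 545.455ms=4/5b +545.455ms=4/5b
3) 1090.909ms=8/5b +1090.909ms=8/5b
4) 2181.818ms=16/5b +545.455ms=4/5b
5) 2727.273ms=4b +389.61ms=4/7b
6) 3116.883ms=32/7b +389.61ms=4/7b
7) 3506.494ms=36/7b +389.61ms=4/7b
8) 3896.104ms=40/7b +389.61ms=4/7b
9) 4285.714ms=44/7b +389.61ms=4/7b
10) 4675.325ms=48/7b +584.416ms=6/7b
11) 5259.74ms=54/7b +194.805ms=2/7b
Σ=8b of 8 (88bpm 4/4) — PASS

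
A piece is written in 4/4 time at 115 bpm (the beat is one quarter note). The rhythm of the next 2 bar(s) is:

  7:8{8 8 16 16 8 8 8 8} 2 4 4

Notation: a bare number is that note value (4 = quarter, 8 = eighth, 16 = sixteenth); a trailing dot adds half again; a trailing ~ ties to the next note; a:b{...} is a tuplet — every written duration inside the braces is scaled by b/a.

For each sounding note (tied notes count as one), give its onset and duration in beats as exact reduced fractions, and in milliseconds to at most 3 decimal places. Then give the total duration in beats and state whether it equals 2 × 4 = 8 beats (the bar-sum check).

1) 0.0ms=0b +298.137ms=4/7b
2) 298.137ms=4/7b +298.137ms=4/7b
3) 596.273ms=8/7b +149.068ms=2/7b
4) 745.342ms=10/7b +149.068ms=2/7b
5) 894.41ms=12/7b +298.137ms=4/7b
6) 1192.547ms=16/7b +298.137ms=4/7b
7) 1490.683ms=20/7b +298.137ms=4/7b
8) 1788.82ms=24/7b +298.137ms=4/7b
9) 2086.957ms=4b +1043.478ms=2b
10) 3130.435ms=6b +521.739ms=1b
11) 3652.174ms=7b +521.739ms=1b
Σ=8b of 8 (115bpm 4/4) — PASS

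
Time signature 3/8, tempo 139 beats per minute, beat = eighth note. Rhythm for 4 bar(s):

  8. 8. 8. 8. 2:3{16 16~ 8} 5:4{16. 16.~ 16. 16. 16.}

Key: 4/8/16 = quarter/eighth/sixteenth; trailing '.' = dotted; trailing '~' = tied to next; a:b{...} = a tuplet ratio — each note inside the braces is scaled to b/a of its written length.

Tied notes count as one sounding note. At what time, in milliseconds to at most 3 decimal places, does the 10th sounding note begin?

1. 0.0ms @ 0 + 647.482ms (3/2)
2. 647.482ms @ 3/2 + 647.482ms (3/2)
3. 1294.964ms @ 3 + 647.482ms (3/2)
4. 1942.446ms @ 9/2 + 647.482ms (3/2)
5. 2589.928ms @ 6 + 323.741ms (3/4)
6. 2913.669ms @ 27/4 + 971.223ms (9/4)
7. 3884.892ms @ 9 + 258.993ms (3/5)
8. 4143.885ms @ 48/5 + 517.986ms (6/5)
9. 4661.871ms @ 54/5 + 258.993ms (3/5)
10. 4920.863ms @ 57/5 + 258.993ms (3/5)

note 10 onset = 57/5b = 4920.863ms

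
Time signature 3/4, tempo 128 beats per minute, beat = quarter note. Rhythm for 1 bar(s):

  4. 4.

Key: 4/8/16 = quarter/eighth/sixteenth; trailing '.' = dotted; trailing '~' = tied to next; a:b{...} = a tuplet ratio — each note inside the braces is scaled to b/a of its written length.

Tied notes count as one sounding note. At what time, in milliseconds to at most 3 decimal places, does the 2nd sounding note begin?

note 2 onset = 3/2b = 703.125ms

1. 0.0ms @ 0 + 703.125ms (3/2)
2. 703.125ms @ 3/2 + 703.125ms (3/2)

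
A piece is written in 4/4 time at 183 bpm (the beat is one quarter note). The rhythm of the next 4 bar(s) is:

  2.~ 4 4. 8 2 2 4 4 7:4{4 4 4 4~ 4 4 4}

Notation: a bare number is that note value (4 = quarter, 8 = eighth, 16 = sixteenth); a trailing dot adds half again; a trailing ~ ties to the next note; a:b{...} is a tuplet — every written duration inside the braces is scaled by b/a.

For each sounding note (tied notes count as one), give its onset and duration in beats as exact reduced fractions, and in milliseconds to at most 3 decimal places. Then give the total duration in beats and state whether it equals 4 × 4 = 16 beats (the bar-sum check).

1) 0.0ms=0b +1311.475ms=4b
2) 1311.475ms=4b +491.803ms=3/2b
3) 1803.279ms=11/2b +163.934ms=1/2b
4) 1967.213ms=6b +655.738ms=2b
5) 2622.951ms=8b +655.738ms=2b
6) 3278.689ms=10b +327.869ms=1b
7) 3606.557ms=11b +327.869ms=1b
8) 3934.426ms=12b +187.354ms=4/7b
9) 4121.78ms=88/7b +187.354ms=4/7b
10) 4309.133ms=92/7b +187.354ms=4/7b
11) 4496.487ms=96/7b +374.707ms=8/7b
12) 4871.194ms=104/7b +187.354ms=4/7b
13) 5058.548ms=108/7b +187.354ms=4/7b
Σ=16b of 16 (183bpm 4/4) — PASS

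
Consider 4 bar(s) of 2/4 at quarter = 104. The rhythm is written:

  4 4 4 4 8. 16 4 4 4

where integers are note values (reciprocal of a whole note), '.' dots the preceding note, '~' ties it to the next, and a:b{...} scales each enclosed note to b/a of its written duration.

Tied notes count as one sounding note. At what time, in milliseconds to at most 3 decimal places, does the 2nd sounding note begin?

note 2 onset = 1b = 576.923ms

1. 0.0ms @ 0 + 576.923ms (1)
2. 576.923ms @ 1 + 576.923ms (1)
3. 1153.846ms @ 2 + 576.923ms (1)
4. 1730.769ms @ 3 + 576.923ms (1)
5. 2307.692ms @ 4 + 432.692ms (3/4)
6. 2740.385ms @ 19/4 + 144.231ms (1/4)
7. 2884.615ms @ 5 + 576.923ms (1)
8. 3461.538ms @ 6 + 576.923ms (1)
9. 4038.462ms @ 7 + 576.923ms (1)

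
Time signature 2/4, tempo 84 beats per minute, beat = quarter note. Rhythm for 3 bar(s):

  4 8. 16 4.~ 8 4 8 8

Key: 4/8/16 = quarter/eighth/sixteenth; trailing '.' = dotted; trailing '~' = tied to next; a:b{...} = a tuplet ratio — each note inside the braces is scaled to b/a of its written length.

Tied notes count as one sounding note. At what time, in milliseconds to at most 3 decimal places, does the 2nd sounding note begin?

note 2 onset = 1b = 714.286ms

1. 0.0ms @ 0 + 714.286ms (1)
2. 714.286ms @ 1 + 535.714ms (3/4)
3. 1250.0ms @ 7/4 + 178.571ms (1/4)
4. 1428.571ms @ 2 + 1428.571ms (2)
5. 2857.143ms @ 4 + 714.286ms (1)
6. 3571.429ms @ 5 + 357.143ms (1/2)
7. 3928.571ms @ 11/2 + 357.143ms (1/2)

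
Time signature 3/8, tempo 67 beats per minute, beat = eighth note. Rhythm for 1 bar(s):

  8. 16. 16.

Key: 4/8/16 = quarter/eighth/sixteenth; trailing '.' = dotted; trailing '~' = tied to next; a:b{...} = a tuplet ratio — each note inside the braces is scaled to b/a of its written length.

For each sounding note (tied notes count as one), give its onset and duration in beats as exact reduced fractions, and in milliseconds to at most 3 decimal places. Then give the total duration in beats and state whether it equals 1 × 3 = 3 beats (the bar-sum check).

1) 0.0ms=0b +1343.284ms=3/2b
2) 1343.284ms=3/2b +671.642ms=3/4b
3) 2014.925ms=9/4b +671.642ms=3/4b
Σ=3b of 3 (67bpm 3/8) — PASS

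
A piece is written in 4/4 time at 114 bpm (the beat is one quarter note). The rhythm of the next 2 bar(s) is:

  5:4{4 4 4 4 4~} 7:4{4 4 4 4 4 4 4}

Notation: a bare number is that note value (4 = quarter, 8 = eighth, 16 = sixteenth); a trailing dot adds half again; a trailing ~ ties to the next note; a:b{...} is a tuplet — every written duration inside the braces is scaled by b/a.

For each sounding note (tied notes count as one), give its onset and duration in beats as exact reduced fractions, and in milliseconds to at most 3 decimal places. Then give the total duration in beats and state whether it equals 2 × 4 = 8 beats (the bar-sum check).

1) 0.0ms=0b +421.053ms=4/5b
2) 421.053ms=4/5b +421.053ms=4/5b
3) 842.105ms=8/5b +421.053ms=4/5b
4) 1263.158ms=12/5b +421.053ms=4/5b
5) 1684.211ms=16/5b +721.805ms=48/35b
6) 2406.015ms=32/7b +300.752ms=4/7b
7) 2706.767ms=36/7b +300.752ms=4/7b
8) 3007.519ms=40/7b +300.752ms=4/7b
9) 3308.271ms=44/7b +300.752ms=4/7b
10) 3609.023ms=48/7b +300.752ms=4/7b
11) 3909.774ms=52/7b +300.752ms=4/7b
Σ=8b of 8 (114bpm 4/4) — PASS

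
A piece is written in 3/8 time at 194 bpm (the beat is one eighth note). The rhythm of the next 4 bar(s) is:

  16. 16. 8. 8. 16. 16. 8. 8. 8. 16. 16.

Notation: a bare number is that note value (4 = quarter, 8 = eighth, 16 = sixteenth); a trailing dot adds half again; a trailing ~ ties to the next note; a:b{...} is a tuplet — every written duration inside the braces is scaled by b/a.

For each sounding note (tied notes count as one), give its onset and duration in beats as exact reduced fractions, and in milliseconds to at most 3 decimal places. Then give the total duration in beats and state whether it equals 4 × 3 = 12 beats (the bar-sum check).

1) 0.0ms=0b +231.959ms=3/4b
2) 231.959ms=3/4b +231.959ms=3/4b
3) 463.918ms=3/2b +463.918ms=3/2b
4) 927.835ms=3b +463.918ms=3/2b
5) 1391.753ms=9/2b +231.959ms=3/4b
6) 1623.711ms=21/4b +231.959ms=3/4b
7) 1855.67ms=6b +463.918ms=3/2b
8) 2319.588ms=15/2b +463.918ms=3/2b
9) 2783.505ms=9b +463.918ms=3/2b
10) 3247.423ms=21/2b +231.959ms=3/4b
11) 3479.381ms=45/4b +231.959ms=3/4b
Σ=12b of 12 (194bpm 3/8) — PASS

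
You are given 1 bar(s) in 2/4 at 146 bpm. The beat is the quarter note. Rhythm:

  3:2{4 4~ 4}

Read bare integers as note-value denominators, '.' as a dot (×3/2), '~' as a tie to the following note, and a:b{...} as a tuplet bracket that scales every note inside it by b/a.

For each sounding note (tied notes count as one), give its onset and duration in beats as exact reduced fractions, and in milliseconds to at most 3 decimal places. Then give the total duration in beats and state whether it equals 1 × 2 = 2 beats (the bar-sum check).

1) 0.0ms=0b +273.973ms=2/3b
2) 273.973ms=2/3b +547.945ms=4/3b
Σ=2b of 2 (146bpm 2/4) — PASS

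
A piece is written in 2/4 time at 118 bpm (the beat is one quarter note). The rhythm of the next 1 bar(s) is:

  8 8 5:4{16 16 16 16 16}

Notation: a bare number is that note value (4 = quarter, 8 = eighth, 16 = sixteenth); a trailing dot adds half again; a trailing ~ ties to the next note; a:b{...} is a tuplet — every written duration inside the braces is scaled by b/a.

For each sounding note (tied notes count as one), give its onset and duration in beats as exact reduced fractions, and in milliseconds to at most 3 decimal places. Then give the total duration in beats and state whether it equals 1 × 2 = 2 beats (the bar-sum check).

1) 0.0ms=0b +254.237ms=1/2b
2) 254.237ms=1/2b +254.237ms=1/2b
3) 508.475ms=1b +101.695ms=1/5b
4) 610.169ms=6/5b +101.695ms=1/5b
5) 711.864ms=7/5b +101.695ms=1/5b
6) 813.559ms=8/5b +101.695ms=1/5b
7) 915.254ms=9/5b +101.695ms=1/5b
Σ=2b of 2 (118bpm 2/4) — PASS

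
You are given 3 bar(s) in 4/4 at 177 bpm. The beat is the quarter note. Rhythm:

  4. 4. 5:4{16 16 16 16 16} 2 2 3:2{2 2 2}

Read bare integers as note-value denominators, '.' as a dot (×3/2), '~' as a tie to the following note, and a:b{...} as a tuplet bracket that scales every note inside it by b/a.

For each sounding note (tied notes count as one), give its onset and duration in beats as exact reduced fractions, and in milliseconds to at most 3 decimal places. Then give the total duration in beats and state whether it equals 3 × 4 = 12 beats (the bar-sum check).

1) 0.0ms=0b +508.475ms=3/2b
2) 508.475ms=3/2b +508.475ms=3/2b
3) 1016.949ms=3b +67.797ms=1/5b
4) 1084.746ms=16/5b +67.797ms=1/5b
5) 1152.542ms=17/5b +67.797ms=1/5b
6) 1220.339ms=18/5b +67.797ms=1/5b
7) 1288.136ms=19/5b +67.797ms=1/5b
8) 1355.932ms=4b +677.966ms=2b
9) 2033.898ms=6b +677.966ms=2b
10) 2711.864ms=8b +451.977ms=4/3b
11) 3163.842ms=28/3b +451.977ms=4/3b
12) 3615.819ms=32/3b +451.977ms=4/3b
Σ=12b of 12 (177bpm 4/4) — PASS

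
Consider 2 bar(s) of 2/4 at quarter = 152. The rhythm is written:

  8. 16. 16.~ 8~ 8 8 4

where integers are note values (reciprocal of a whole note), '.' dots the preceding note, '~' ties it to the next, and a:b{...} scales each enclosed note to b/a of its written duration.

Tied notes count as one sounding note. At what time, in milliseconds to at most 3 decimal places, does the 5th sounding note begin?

1. 0.0ms @ 0 + 296.053ms (3/4)
2. 296.053ms @ 3/4 + 148.026ms (3/8)
3. 444.079ms @ 9/8 + 542.763ms (11/8)
4. 986.842ms @ 5/2 + 197.368ms (1/2)
5. 1184.211ms @ 3 + 394.737ms (1)

note 5 onset = 3b = 1184.211ms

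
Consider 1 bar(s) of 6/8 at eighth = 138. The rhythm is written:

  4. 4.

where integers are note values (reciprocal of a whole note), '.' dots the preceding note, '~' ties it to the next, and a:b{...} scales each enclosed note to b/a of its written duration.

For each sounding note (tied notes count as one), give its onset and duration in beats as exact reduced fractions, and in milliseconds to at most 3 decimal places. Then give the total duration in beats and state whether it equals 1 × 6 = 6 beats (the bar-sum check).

1) 0.0ms=0b +1304.348ms=3b
2) 1304.348ms=3b +1304.348ms=3b
Σ=6b of 6 (138bpm 6/8) — PASS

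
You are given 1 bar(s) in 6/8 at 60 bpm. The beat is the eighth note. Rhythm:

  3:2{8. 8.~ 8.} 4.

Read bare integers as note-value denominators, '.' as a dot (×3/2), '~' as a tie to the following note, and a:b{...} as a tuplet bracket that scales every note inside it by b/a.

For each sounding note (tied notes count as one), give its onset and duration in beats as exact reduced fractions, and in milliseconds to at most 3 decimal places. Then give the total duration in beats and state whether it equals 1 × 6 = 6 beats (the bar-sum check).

1) 0.0ms=0b +1000.0ms=1b
2) 1000.0ms=1b +2000.0ms=2b
3) 3000.0ms=3b +3000.0ms=3b
Σ=6b of 6 (60bpm 6/8) — PASS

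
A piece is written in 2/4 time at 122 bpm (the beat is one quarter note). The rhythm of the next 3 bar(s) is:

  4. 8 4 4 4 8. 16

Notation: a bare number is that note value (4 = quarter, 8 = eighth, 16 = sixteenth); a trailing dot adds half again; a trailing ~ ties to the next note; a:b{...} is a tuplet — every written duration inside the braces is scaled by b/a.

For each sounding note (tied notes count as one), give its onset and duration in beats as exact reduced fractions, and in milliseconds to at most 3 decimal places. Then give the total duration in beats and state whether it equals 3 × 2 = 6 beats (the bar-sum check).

1) 0.0ms=0b +737.705ms=3/2b
2) 737.705ms=3/2b +245.902ms=1/2b
3) 983.607ms=2b +491.803ms=1b
4) 1475.41ms=3b +491.803ms=1b
5) 1967.213ms=4b +491.803ms=1b
6) 2459.016ms=5b +368.852ms=3/4b
7) 2827.869ms=23/4b +122.951ms=1/4b
Σ=6b of 6 (122bpm 2/4) — PASS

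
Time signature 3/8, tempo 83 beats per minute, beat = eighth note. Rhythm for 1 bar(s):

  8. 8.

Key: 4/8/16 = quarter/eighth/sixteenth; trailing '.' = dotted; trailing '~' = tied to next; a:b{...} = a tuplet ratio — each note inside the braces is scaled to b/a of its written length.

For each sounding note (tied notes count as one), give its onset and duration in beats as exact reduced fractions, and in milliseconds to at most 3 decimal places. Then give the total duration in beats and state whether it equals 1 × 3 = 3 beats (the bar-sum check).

1) 0.0ms=0b +1084.337ms=3/2b
2) 1084.337ms=3/2b +1084.337ms=3/2b
Σ=3b of 3 (83bpm 3/8) — PASS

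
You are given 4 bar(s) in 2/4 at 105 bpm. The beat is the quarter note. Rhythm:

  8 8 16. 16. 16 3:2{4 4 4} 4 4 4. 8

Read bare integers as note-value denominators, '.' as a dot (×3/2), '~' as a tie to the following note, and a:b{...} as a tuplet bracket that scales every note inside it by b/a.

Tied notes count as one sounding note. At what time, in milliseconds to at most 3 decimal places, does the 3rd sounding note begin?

note 3 onset = 1b = 571.429ms

1. 0.0ms @ 0 + 285.714ms (1/2)
2. 285.714ms @ 1/2 + 285.714ms (1/2)
3. 571.429ms @ 1 + 214.286ms (3/8)
4. 785.714ms @ 11/8 + 214.286ms (3/8)
5. 1000.0ms @ 7/4 + 142.857ms (1/4)
6. 1142.857ms @ 2 + 380.952ms (2/3)
7. 1523.81ms @ 8/3 + 380.952ms (2/3)
8. 1904.762ms @ 10/3 + 380.952ms (2/3)
9. 2285.714ms @ 4 + 571.429ms (1)
10. 2857.143ms @ 5 + 571.429ms (1)
11. 3428.571ms @ 6 + 857.143ms (3/2)
12. 4285.714ms @ 15/2 + 285.714ms (1/2)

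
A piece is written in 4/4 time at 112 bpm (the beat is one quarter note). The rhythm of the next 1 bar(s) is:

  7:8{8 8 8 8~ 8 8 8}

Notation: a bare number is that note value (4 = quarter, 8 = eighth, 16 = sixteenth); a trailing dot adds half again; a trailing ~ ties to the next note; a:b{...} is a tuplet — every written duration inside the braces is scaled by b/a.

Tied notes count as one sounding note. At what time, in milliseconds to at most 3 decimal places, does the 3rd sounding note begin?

1. 0.0ms @ 0 + 306.122ms (4/7)
2. 306.122ms @ 4/7 + 306.122ms (4/7)
3. 612.245ms @ 8/7 + 306.122ms (4/7)
4. 918.367ms @ 12/7 + 612.245ms (8/7)
5. 1530.612ms @ 20/7 + 306.122ms (4/7)
6. 1836.735ms @ 24/7 + 306.122ms (4/7)

note 3 onset = 8/7b = 612.245ms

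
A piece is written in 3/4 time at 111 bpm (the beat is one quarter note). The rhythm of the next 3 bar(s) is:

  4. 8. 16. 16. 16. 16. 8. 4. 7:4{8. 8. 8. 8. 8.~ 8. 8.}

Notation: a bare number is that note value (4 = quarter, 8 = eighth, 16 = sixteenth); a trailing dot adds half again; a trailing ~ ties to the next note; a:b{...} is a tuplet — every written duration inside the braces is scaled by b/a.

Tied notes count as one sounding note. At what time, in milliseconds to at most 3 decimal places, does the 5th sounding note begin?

1. 0.0ms @ 0 + 810.811ms (3/2)
2. 810.811ms @ 3/2 + 405.405ms (3/4)
3. 1216.216ms @ 9/4 + 202.703ms (3/8)
4. 1418.919ms @ 21/8 + 202.703ms (3/8)
5. 1621.622ms @ 3 + 202.703ms (3/8)
6. 1824.324ms @ 27/8 + 202.703ms (3/8)
7. 2027.027ms @ 15/4 + 405.405ms (3/4)
8. 2432.432ms @ 9/2 + 810.811ms (3/2)
9. 3243.243ms @ 6 + 231.66ms (3/7)
10. 3474.903ms @ 45/7 + 231.66ms (3/7)
11. 3706.564ms @ 48/7 + 231.66ms (3/7)
12. 3938.224ms @ 51/7 + 231.66ms (3/7)
13. 4169.884ms @ 54/7 + 463.32ms (6/7)
14. 4633.205ms @ 60/7 + 231.66ms (3/7)

note 5 onset = 3b = 1621.622ms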